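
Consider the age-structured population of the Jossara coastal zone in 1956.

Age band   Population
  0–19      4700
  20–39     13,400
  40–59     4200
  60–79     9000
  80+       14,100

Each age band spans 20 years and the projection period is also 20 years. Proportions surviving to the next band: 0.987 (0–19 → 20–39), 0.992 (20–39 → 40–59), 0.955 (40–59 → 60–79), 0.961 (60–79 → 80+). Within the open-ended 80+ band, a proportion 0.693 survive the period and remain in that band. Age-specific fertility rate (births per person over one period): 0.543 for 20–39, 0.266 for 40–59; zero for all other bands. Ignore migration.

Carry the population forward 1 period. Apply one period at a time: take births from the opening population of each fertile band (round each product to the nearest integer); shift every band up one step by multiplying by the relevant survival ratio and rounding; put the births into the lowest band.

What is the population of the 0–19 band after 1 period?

8393

— Period 1 —
Births: 13400 × 0.543 = 7276, 4200 × 0.266 = 1117 → 8393
20–39: 4700 × 0.987 = 4639
40–59: 13400 × 0.992 = 13293
60–79: 4200 × 0.955 = 4011
80+: 9000 × 0.961 + 14100 × 0.693 = 8649 + 9771 = 18420
Population now: 0–19=8393, 20–39=4639, 40–59=13293, 60–79=4011, 80+=18420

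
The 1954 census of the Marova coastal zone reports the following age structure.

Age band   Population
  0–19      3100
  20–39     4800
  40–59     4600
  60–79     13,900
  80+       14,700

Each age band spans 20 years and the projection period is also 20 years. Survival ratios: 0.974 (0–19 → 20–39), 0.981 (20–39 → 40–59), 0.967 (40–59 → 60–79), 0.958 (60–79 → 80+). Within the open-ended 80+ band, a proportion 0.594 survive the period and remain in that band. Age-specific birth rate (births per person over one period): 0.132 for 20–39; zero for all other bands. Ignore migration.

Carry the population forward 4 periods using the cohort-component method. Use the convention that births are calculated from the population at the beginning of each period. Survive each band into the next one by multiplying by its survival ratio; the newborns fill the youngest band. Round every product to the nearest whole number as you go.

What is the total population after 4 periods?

12559

Let band 1 be 0–19 through band 5 = 80+.
Period 1.
Births: 4800 × 0.132 = 634
Band 2: 3100 × 0.974 = 3019
Band 3: 4800 × 0.981 = 4709
Band 4: 4600 × 0.967 = 4448
Band 5: 13900 × 0.958 + 14700 × 0.594 = 13316 + 8732 = 22048
Population now: 0–19=634, 20–39=3019, 40–59=4709, 60–79=4448, 80+=22048
Period 2.
Births: 3019 × 0.132 = 399
Band 2: 634 × 0.974 = 618
Band 3: 3019 × 0.981 = 2962
Band 4: 4709 × 0.967 = 4554
Band 5: 4448 × 0.958 + 22048 × 0.594 = 4261 + 13097 = 17358
Population now: 0–19=399, 20–39=618, 40–59=2962, 60–79=4554, 80+=17358
Period 3.
Births: 618 × 0.132 = 82
Band 2: 399 × 0.974 = 389
Band 3: 618 × 0.981 = 606
Band 4: 2962 × 0.967 = 2864
Band 5: 4554 × 0.958 + 17358 × 0.594 = 4363 + 10311 = 14674
Population now: 0–19=82, 20–39=389, 40–59=606, 60–79=2864, 80+=14674
Period 4.
Births: 389 × 0.132 = 51
Band 2: 82 × 0.974 = 80
Band 3: 389 × 0.981 = 382
Band 4: 606 × 0.967 = 586
Band 5: 2864 × 0.958 + 14674 × 0.594 = 2744 + 8716 = 11460
Population now: 0–19=51, 20–39=80, 40–59=382, 60–79=586, 80+=11460
Total after period 4: 51 + 80 + 382 + 586 + 11460 = 12559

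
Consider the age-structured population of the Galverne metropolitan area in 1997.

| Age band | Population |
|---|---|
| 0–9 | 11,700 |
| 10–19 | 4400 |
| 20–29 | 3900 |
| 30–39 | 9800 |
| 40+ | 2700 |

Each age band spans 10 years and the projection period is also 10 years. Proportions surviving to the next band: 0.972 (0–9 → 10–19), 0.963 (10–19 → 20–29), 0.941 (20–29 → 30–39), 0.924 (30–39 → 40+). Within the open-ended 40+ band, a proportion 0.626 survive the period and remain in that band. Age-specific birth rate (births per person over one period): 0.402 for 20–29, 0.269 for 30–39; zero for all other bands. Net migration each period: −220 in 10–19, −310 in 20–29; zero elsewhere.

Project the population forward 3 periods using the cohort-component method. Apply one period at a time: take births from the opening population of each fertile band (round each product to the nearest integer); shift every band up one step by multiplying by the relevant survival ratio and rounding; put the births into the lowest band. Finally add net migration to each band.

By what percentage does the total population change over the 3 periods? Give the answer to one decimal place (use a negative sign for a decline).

-6.4

Numbering the bands 1..5 from youngest to oldest:
Period 1.
Births: 3900 * 0.402 = 1568, 9800 * 0.269 = 2636 — total 4204
Band 2: 11700 * 0.972 = 11372
Band 3: 4400 * 0.963 = 4237
Band 4: 3900 * 0.941 = 3670
Band 5: 9800 * 0.924 + 2700 * 0.626 = 9055 + 1690 = 10745
Net migration: Band 2 − 220 → 11152; Band 3 − 310 → 3927
Giving 4204 / 11152 / 3927 / 3670 / 10745.
Period 2.
Births: 3927 * 0.402 = 1579, 3670 * 0.269 = 987 — total 2566
Band 2: 4204 * 0.972 = 4086
Band 3: 11152 * 0.963 = 10739
Band 4: 3927 * 0.941 = 3695
Band 5: 3670 * 0.924 + 10745 * 0.626 = 3391 + 6726 = 10117
Net migration: Band 2 − 220 → 3866; Band 3 − 310 → 10429
Giving 2566 / 3866 / 10429 / 3695 / 10117.
Period 3.
Births: 10429 * 0.402 = 4192, 3695 * 0.269 = 994 — total 5186
Band 2: 2566 * 0.972 = 2494
Band 3: 3866 * 0.963 = 3723
Band 4: 10429 * 0.941 = 9814
Band 5: 3695 * 0.924 + 10117 * 0.626 = 3414 + 6333 = 9747
Net migration: Band 2 − 220 → 2274; Band 3 − 310 → 3413
Giving 5186 / 2274 / 3413 / 9814 / 9747.
Total: 32500 → 30434; change = -2066; percentage change = -6.4%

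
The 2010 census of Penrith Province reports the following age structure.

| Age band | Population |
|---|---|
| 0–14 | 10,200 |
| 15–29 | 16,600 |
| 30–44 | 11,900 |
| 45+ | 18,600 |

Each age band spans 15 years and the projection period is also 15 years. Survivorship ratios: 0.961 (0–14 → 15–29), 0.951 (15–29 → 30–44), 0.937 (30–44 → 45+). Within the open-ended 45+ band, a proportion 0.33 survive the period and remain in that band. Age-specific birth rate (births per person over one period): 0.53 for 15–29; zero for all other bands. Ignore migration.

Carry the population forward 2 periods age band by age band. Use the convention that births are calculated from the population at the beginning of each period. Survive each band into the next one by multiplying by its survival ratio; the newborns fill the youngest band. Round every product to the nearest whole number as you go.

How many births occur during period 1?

Numbering the bands 1..4 from youngest to oldest:
After projecting period 1:
Births: 16600 × 0.53 = 8798
Band 2: 10200 × 0.961 = 9802
Band 3: 16600 × 0.951 = 15787
Band 4: 11900 × 0.937 + 18600 × 0.33 = 11150 + 6138 = 17288
Giving 8798 / 9802 / 15787 / 17288.

8798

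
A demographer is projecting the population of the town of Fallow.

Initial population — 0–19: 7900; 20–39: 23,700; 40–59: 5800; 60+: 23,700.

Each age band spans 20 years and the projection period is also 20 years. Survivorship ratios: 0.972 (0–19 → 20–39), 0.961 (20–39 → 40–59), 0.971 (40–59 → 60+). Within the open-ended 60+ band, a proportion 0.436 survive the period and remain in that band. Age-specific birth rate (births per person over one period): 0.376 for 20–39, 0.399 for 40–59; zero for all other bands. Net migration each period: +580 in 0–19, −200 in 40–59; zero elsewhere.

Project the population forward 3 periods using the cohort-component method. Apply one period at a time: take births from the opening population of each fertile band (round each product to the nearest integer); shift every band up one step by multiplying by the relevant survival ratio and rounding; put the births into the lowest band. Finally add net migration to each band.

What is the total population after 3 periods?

50277

Period 1:
Births: 23700 × 0.376 = 8911 ; 5800 × 0.399 = 2314 ⇒ total 11225
20–39: 7900 × 0.972 = 7679
40–59: 23700 × 0.961 = 22776
60+: 5800 × 0.971 + 23700 × 0.436 = 5632 + 10333 = 15965
Net migration: 0–19 + 580 → 11805; 40–59 − 200 → 22576
Population now: 0–19=11805, 20–39=7679, 40–59=22576, 60+=15965
Period 2:
Births: 7679 × 0.376 = 2887 ; 22576 × 0.399 = 9008 ⇒ total 11895
20–39: 11805 × 0.972 = 11474
40–59: 7679 × 0.961 = 7380
60+: 22576 × 0.971 + 15965 × 0.436 = 21921 + 6961 = 28882
Net migration: 0–19 + 580 → 12475; 40–59 − 200 → 7180
Population now: 0–19=12475, 20–39=11474, 40–59=7180, 60+=28882
Period 3:
Births: 11474 × 0.376 = 4314 ; 7180 × 0.399 = 2865 ⇒ total 7179
20–39: 12475 × 0.972 = 12126
40–59: 11474 × 0.961 = 11027
60+: 7180 × 0.971 + 28882 × 0.436 = 6972 + 12593 = 19565
Net migration: 0–19 + 580 → 7759; 40–59 − 200 → 10827
Population now: 0–19=7759, 20–39=12126, 40–59=10827, 60+=19565
Total after period 3: 7759 + 12126 + 10827 + 19565 = 50277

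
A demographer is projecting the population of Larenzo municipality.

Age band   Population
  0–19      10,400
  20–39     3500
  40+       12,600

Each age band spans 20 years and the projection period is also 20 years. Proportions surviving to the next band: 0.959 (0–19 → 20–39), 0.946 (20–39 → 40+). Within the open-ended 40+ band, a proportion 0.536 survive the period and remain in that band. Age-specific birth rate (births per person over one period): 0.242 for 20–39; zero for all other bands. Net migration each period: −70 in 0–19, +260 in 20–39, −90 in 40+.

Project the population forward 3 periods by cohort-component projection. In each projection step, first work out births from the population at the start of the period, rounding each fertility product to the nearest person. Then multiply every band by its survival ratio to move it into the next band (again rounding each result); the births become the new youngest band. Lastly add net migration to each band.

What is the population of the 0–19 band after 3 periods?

173

Numbering the bands 1..3 from youngest to oldest:
After projecting period 1:
Births: 3500 × 0.242 = 847
Band 2: 10400 × 0.959 = 9974
Band 3: 3500 × 0.946 + 12600 × 0.536 = 3311 + 6754 = 10065
Net migration: Band 1 − 70 → 777; Band 2 + 260 → 10234; Band 3 − 90 → 9975
Giving 777 / 10234 / 9975.
After projecting period 2:
Births: 10234 × 0.242 = 2477
Band 2: 777 × 0.959 = 745
Band 3: 10234 × 0.946 + 9975 × 0.536 = 9681 + 5347 = 15028
Net migration: Band 1 − 70 → 2407; Band 2 + 260 → 1005; Band 3 − 90 → 14938
Giving 2407 / 1005 / 14938.
After projecting period 3:
Births: 1005 × 0.242 = 243
Band 2: 2407 × 0.959 = 2308
Band 3: 1005 × 0.946 + 14938 × 0.536 = 951 + 8007 = 8958
Net migration: Band 1 − 70 → 173; Band 2 + 260 → 2568; Band 3 − 90 → 8868
Giving 173 / 2568 / 8868.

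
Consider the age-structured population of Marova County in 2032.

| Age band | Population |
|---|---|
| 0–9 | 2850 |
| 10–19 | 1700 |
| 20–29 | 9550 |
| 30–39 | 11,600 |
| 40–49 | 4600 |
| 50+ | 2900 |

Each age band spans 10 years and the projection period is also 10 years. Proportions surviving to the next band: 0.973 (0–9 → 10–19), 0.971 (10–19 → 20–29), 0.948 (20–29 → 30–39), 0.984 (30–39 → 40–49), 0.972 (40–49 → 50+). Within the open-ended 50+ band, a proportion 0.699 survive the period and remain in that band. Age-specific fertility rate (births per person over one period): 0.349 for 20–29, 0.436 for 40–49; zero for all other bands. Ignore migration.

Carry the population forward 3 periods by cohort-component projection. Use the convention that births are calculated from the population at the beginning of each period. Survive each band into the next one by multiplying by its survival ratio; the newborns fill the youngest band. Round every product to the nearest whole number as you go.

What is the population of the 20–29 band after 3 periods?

— Period 1 —
Births: 9550 × 0.349 = 3333 ; 4600 × 0.436 = 2006 — total 5339
10–19: 2850 × 0.973 = 2773
20–29: 1700 × 0.971 = 1651
30–39: 9550 × 0.948 = 9053
40–49: 11600 × 0.984 = 11414
50+: 4600 × 0.972 + 2900 × 0.699 = 4471 + 2027 = 6498
Giving 5339 / 2773 / 1651 / 9053 / 11414 / 6498.
— Period 2 —
Births: 1651 × 0.349 = 576 ; 11414 × 0.436 = 4977 — total 5553
10–19: 5339 × 0.973 = 5195
20–29: 2773 × 0.971 = 2693
30–39: 1651 × 0.948 = 1565
40–49: 9053 × 0.984 = 8908
50+: 11414 × 0.972 + 6498 × 0.699 = 11094 + 4542 = 15636
Giving 5553 / 5195 / 2693 / 1565 / 8908 / 15636.
— Period 3 —
Births: 2693 × 0.349 = 940 ; 8908 × 0.436 = 3884 — total 4824
10–19: 5553 × 0.973 = 5403
20–29: 5195 × 0.971 = 5044
30–39: 2693 × 0.948 = 2553
40–49: 1565 × 0.984 = 1540
50+: 8908 × 0.972 + 15636 × 0.699 = 8659 + 10930 = 19589
Giving 4824 / 5403 / 5044 / 2553 / 1540 / 19589.

5044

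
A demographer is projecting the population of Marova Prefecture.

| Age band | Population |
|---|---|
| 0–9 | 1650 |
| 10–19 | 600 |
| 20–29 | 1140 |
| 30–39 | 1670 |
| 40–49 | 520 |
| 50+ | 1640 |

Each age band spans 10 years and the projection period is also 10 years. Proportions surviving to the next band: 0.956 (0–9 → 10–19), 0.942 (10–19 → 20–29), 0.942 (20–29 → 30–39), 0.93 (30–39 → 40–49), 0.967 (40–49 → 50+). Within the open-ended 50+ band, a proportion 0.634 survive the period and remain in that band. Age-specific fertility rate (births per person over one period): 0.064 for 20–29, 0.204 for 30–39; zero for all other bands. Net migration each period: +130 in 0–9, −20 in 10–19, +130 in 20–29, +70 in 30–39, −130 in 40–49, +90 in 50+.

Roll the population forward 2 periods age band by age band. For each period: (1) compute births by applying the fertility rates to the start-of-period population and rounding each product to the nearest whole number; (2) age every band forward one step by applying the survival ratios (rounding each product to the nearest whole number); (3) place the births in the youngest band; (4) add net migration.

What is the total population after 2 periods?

Numbering the groups 1..6 from youngest to oldest:
Period 1:
Births: 1140 × 0.064 = 73, 1670 × 0.204 = 341 → total 414
Group 2: 1650 × 0.956 = 1577
Group 3: 600 × 0.942 = 565
Group 4: 1140 × 0.942 = 1074
Group 5: 1670 × 0.93 = 1553
Group 6: 520 × 0.967 + 1640 × 0.634 = 503 + 1040 = 1543
Net migration: Group 1 + 130 → 544; Group 2 − 20 → 1557; Group 3 + 130 → 695; Group 4 + 70 → 1144; Group 5 − 130 → 1423; Group 6 + 90 → 1633
Population now: 0–9=544, 10–19=1557, 20–29=695, 30–39=1144, 40–49=1423, 50+=1633
Period 2:
Births: 695 × 0.064 = 44, 1144 × 0.204 = 233 → total 277
Group 2: 544 × 0.956 = 520
Group 3: 1557 × 0.942 = 1467
Group 4: 695 × 0.942 = 655
Group 5: 1144 × 0.93 = 1064
Group 6: 1423 × 0.967 + 1633 × 0.634 = 1376 + 1035 = 2411
Net migration: Group 1 + 130 → 407; Group 2 − 20 → 500; Group 3 + 130 → 1597; Group 4 + 70 → 725; Group 5 − 130 → 934; Group 6 + 90 → 2501
Population now: 0–9=407, 10–19=500, 20–29=1597, 30–39=725, 40–49=934, 50+=2501
Total after period 2: 407 + 500 + 1597 + 725 + 934 + 2501 = 6664

6664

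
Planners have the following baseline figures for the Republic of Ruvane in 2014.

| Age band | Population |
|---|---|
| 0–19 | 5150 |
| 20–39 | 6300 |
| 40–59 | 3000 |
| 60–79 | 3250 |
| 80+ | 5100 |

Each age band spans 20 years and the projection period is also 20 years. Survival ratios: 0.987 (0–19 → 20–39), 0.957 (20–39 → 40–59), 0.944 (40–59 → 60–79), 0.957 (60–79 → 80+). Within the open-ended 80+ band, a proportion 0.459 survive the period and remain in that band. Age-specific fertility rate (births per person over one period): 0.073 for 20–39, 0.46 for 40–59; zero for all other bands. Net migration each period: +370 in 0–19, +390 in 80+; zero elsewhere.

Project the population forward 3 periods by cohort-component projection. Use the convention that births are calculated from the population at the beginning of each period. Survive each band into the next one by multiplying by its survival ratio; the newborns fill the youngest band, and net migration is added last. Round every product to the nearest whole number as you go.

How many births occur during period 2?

[period 1]
Births: 6300 × 0.073 = 460  |  3000 × 0.46 = 1380 → total 1840
20–39: 5150 × 0.987 = 5083
40–59: 6300 × 0.957 = 6029
60–79: 3000 × 0.944 = 2832
80+: 3250 × 0.957 + 5100 × 0.459 = 3110 + 2341 = 5451
Net migration: 0–19 + 370 → 2210; 80+ + 390 → 5841
End of period: [2210, 5083, 6029, 2832, 5841]
[period 2]
Births: 5083 × 0.073 = 371  |  6029 × 0.46 = 2773 → total 3144
20–39: 2210 × 0.987 = 2181
40–59: 5083 × 0.957 = 4864
60–79: 6029 × 0.944 = 5691
80+: 2832 × 0.957 + 5841 × 0.459 = 2710 + 2681 = 5391
Net migration: 0–19 + 370 → 3514; 80+ + 390 → 5781
End of period: [3514, 2181, 4864, 5691, 5781]

3144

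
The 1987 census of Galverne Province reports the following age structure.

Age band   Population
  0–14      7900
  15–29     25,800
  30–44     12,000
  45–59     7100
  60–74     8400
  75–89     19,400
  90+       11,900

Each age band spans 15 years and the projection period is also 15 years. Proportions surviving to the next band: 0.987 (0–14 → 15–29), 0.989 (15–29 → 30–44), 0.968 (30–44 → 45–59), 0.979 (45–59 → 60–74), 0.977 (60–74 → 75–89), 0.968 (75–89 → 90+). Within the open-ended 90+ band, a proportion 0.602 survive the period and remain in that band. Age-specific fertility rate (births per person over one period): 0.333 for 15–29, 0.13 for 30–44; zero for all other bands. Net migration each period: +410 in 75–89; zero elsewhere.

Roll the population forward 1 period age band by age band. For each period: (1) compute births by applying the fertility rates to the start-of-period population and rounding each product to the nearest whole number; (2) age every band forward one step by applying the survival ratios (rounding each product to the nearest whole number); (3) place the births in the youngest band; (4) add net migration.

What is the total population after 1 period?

(Bands numbered youngest = 1 to oldest = 7.)
[period 1]
Births: 25800 × 0.333 = 8591 ; 12000 × 0.13 = 1560 → 10151
Band 2: 7900 × 0.987 = 7797
Band 3: 25800 × 0.989 = 25516
Band 4: 12000 × 0.968 = 11616
Band 5: 7100 × 0.979 = 6951
Band 6: 8400 × 0.977 = 8207
Band 7: 19400 × 0.968 + 11900 × 0.602 = 18779 + 7164 = 25943
Net migration: Band 6 + 410 → 8617
Giving 10151 / 7797 / 25516 / 11616 / 6951 / 8617 / 25943.
Total after period 1: 10151 + 7797 + 25516 + 11616 + 6951 + 8617 + 25943 = 96591

96591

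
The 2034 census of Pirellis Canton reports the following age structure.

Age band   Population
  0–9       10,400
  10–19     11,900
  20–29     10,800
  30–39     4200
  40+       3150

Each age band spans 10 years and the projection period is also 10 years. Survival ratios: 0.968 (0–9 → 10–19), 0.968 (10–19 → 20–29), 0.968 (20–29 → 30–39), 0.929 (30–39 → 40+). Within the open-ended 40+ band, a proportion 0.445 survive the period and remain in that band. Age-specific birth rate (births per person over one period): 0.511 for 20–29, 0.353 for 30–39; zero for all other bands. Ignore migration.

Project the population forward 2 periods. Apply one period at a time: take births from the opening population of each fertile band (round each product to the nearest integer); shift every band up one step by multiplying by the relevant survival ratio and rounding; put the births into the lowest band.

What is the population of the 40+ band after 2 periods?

12072

Period 1.
Births: 10800 × 0.511 = 5519, 4200 × 0.353 = 1483 → total 7002
10–19: 10400 × 0.968 = 10067
20–29: 11900 × 0.968 = 11519
30–39: 10800 × 0.968 = 10454
40+: 4200 × 0.929 + 3150 × 0.445 = 3902 + 1402 = 5304
Population now: 0–9=7002, 10–19=10067, 20–29=11519, 30–39=10454, 40+=5304
Period 2.
Births: 11519 × 0.511 = 5886, 10454 × 0.353 = 3690 → total 9576
10–19: 7002 × 0.968 = 6778
20–29: 10067 × 0.968 = 9745
30–39: 11519 × 0.968 = 11150
40+: 10454 × 0.929 + 5304 × 0.445 = 9712 + 2360 = 12072
Population now: 0–9=9576, 10–19=6778, 20–29=9745, 30–39=11150, 40+=12072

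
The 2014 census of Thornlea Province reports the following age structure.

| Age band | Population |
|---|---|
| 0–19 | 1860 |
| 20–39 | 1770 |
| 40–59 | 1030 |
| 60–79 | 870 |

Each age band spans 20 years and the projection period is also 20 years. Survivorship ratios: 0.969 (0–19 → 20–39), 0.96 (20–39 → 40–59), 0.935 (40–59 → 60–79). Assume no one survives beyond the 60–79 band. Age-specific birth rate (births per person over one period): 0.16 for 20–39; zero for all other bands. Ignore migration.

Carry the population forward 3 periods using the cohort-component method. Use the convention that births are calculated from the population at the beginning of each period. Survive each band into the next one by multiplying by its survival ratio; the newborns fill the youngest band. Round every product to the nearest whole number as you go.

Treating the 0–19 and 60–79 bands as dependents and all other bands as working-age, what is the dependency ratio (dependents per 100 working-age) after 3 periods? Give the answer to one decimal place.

[period 1]
Births: 1770 × 0.16 = 283
20–39: 1860 × 0.969 = 1802
40–59: 1770 × 0.96 = 1699
60–79: 1030 × 0.935 = 963
Population now: 0–19=283, 20–39=1802, 40–59=1699, 60–79=963
[period 2]
Births: 1802 × 0.16 = 288
20–39: 283 × 0.969 = 274
40–59: 1802 × 0.96 = 1730
60–79: 1699 × 0.935 = 1589
Population now: 0–19=288, 20–39=274, 40–59=1730, 60–79=1589
[period 3]
Births: 274 × 0.16 = 44
20–39: 288 × 0.969 = 279
40–59: 274 × 0.96 = 263
60–79: 1730 × 0.935 = 1618
Population now: 0–19=44, 20–39=279, 40–59=263, 60–79=1618
Dependents (band 0–19 + band 60–79) = 44 + 1618 = 1662; working-age = 542; ratio = 1662/542 × 100 = 306.6

306.6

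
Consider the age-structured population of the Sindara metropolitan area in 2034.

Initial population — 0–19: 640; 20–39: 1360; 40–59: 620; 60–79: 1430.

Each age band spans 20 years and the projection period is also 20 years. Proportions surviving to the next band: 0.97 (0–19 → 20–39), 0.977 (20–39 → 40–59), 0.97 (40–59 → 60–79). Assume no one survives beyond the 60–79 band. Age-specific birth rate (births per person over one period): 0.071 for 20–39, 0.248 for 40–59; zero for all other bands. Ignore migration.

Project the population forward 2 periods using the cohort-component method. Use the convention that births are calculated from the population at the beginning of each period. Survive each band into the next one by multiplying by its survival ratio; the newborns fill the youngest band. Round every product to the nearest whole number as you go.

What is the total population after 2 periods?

Call the groups 1 to 4, youngest first.
Period 1.
Births: 1360 * 0.071 = 97  |  620 * 0.248 = 154 → 251
Group 2: 640 * 0.97 = 621
Group 3: 1360 * 0.977 = 1329
Group 4: 620 * 0.97 = 601
→ [251, 621, 1329, 601]
Period 2.
Births: 621 * 0.071 = 44  |  1329 * 0.248 = 330 → 374
Group 2: 251 * 0.97 = 243
Group 3: 621 * 0.977 = 607
Group 4: 1329 * 0.97 = 1289
→ [374, 243, 607, 1289]
Total after period 2: 374 + 243 + 607 + 1289 = 2513

2513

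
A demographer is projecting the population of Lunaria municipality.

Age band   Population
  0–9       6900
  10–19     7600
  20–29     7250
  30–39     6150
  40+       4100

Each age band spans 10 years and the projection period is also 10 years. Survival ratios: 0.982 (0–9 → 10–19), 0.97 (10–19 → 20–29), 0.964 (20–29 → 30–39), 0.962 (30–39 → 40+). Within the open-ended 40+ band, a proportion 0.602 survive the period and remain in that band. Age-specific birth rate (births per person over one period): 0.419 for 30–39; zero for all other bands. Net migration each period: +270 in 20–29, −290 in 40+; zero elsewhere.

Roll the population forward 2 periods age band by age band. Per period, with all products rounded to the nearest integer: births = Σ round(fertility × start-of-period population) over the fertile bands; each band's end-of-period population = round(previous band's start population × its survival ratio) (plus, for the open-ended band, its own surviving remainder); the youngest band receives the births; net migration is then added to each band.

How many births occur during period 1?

Call the bands 1 to 5, youngest first.
— Period 1 —
Births: 6150 × 0.419 = 2577
Band 2: 6900 × 0.982 = 6776
Band 3: 7600 × 0.97 = 7372
Band 4: 7250 × 0.964 = 6989
Band 5: 6150 × 0.962 + 4100 × 0.602 = 5916 + 2468 = 8384
Net migration: Band 3 + 270 → 7642; Band 5 − 290 → 8094
Population now: 0–9=2577, 10–19=6776, 20–29=7642, 30–39=6989, 40+=8094

2577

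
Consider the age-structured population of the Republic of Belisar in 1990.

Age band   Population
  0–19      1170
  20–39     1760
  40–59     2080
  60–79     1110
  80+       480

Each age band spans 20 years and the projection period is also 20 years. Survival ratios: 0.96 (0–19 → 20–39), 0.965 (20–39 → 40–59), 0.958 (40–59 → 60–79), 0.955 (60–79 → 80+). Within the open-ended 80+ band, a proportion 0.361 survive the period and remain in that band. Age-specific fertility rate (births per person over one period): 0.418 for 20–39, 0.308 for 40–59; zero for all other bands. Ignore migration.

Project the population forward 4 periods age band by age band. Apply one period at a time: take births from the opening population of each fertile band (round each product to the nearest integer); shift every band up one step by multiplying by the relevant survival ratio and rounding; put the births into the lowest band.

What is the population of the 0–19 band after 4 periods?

791

Period 1.
Births: 1760 × 0.418 = 736, 2080 × 0.308 = 641 → 1377
20–39: 1170 × 0.96 = 1123
40–59: 1760 × 0.965 = 1698
60–79: 2080 × 0.958 = 1993
80+: 1110 × 0.955 + 480 × 0.361 = 1060 + 173 = 1233
End of period: [1377, 1123, 1698, 1993, 1233]
Period 2.
Births: 1123 × 0.418 = 469, 1698 × 0.308 = 523 → 992
20–39: 1377 × 0.96 = 1322
40–59: 1123 × 0.965 = 1084
60–79: 1698 × 0.958 = 1627
80+: 1993 × 0.955 + 1233 × 0.361 = 1903 + 445 = 2348
End of period: [992, 1322, 1084, 1627, 2348]
Period 3.
Births: 1322 × 0.418 = 553, 1084 × 0.308 = 334 → 887
20–39: 992 × 0.96 = 952
40–59: 1322 × 0.965 = 1276
60–79: 1084 × 0.958 = 1038
80+: 1627 × 0.955 + 2348 × 0.361 = 1554 + 848 = 2402
End of period: [887, 952, 1276, 1038, 2402]
Period 4.
Births: 952 × 0.418 = 398, 1276 × 0.308 = 393 → 791
20–39: 887 × 0.96 = 852
40–59: 952 × 0.965 = 919
60–79: 1276 × 0.958 = 1222
80+: 1038 × 0.955 + 2402 × 0.361 = 991 + 867 = 1858
End of period: [791, 852, 919, 1222, 1858]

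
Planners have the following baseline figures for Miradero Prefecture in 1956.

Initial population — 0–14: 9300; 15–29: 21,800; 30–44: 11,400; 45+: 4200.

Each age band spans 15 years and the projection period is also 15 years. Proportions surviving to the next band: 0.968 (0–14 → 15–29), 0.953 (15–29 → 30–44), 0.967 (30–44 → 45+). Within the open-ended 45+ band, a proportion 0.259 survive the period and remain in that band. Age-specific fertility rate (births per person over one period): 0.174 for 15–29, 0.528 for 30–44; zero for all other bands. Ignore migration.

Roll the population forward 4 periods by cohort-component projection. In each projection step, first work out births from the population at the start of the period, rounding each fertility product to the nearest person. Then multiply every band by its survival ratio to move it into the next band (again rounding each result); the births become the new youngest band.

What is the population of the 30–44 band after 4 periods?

Period 1.
Births: 21800 × 0.174 = 3793 ; 11400 × 0.528 = 6019 — total 9812
15–29: 9300 × 0.968 = 9002
30–44: 21800 × 0.953 = 20775
45+: 11400 × 0.967 + 4200 × 0.259 = 11024 + 1088 = 12112
→ [9812, 9002, 20775, 12112]
Period 2.
Births: 9002 × 0.174 = 1566 ; 20775 × 0.528 = 10969 — total 12535
15–29: 9812 × 0.968 = 9498
30–44: 9002 × 0.953 = 8579
45+: 20775 × 0.967 + 12112 × 0.259 = 20089 + 3137 = 23226
→ [12535, 9498, 8579, 23226]
Period 3.
Births: 9498 × 0.174 = 1653 ; 8579 × 0.528 = 4530 — total 6183
15–29: 12535 × 0.968 = 12134
30–44: 9498 × 0.953 = 9052
45+: 8579 × 0.967 + 23226 × 0.259 = 8296 + 6016 = 14312
→ [6183, 12134, 9052, 14312]
Period 4.
Births: 12134 × 0.174 = 2111 ; 9052 × 0.528 = 4779 — total 6890
15–29: 6183 × 0.968 = 5985
30–44: 12134 × 0.953 = 11564
45+: 9052 × 0.967 + 14312 × 0.259 = 8753 + 3707 = 12460
→ [6890, 5985, 11564, 12460]

11564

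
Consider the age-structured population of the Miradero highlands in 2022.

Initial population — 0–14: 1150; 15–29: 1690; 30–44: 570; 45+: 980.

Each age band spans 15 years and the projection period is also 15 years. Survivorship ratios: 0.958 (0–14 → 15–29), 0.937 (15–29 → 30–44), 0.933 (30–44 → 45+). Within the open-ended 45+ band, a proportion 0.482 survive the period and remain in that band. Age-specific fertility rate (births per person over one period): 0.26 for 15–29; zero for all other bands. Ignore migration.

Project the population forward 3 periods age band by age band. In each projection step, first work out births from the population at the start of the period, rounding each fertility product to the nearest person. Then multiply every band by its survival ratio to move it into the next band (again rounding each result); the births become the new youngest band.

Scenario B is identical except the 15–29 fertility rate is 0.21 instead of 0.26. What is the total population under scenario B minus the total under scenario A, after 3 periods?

-167

Let group 1 be 0–14 through group 4 = 45+.
Period 1.
Births: 1690 * 0.26 = 439
Group 2: 1150 * 0.958 = 1102
Group 3: 1690 * 0.937 = 1584
Group 4: 570 * 0.933 + 980 * 0.482 = 532 + 472 = 1004
Giving 439 / 1102 / 1584 / 1004.
Period 2.
Births: 1102 * 0.26 = 287
Group 2: 439 * 0.958 = 421
Group 3: 1102 * 0.937 = 1033
Group 4: 1584 * 0.933 + 1004 * 0.482 = 1478 + 484 = 1962
Giving 287 / 421 / 1033 / 1962.
Period 3.
Births: 421 * 0.26 = 109
Group 2: 287 * 0.958 = 275
Group 3: 421 * 0.937 = 394
Group 4: 1033 * 0.933 + 1962 * 0.482 = 964 + 946 = 1910
Giving 109 / 275 / 394 / 1910.
Scenario A total after 3 periods: 2688
Scenario B projection —
Period 1.
Births: 1690 * 0.21 = 355
Group 2: 1150 * 0.958 = 1102
Group 3: 1690 * 0.937 = 1584
Group 4: 570 * 0.933 + 980 * 0.482 = 532 + 472 = 1004
Giving 355 / 1102 / 1584 / 1004.
Period 2.
Births: 1102 * 0.21 = 231
Group 2: 355 * 0.958 = 340
Group 3: 1102 * 0.937 = 1033
Group 4: 1584 * 0.933 + 1004 * 0.482 = 1478 + 484 = 1962
Giving 231 / 340 / 1033 / 1962.
Period 3.
Births: 340 * 0.21 = 71
Group 2: 231 * 0.958 = 221
Group 3: 340 * 0.937 = 319
Group 4: 1033 * 0.933 + 1962 * 0.482 = 964 + 946 = 1910
Giving 71 / 221 / 319 / 1910.
Scenario B total after 3 periods: 2521
Difference B − A = 2521 − 2688 = -167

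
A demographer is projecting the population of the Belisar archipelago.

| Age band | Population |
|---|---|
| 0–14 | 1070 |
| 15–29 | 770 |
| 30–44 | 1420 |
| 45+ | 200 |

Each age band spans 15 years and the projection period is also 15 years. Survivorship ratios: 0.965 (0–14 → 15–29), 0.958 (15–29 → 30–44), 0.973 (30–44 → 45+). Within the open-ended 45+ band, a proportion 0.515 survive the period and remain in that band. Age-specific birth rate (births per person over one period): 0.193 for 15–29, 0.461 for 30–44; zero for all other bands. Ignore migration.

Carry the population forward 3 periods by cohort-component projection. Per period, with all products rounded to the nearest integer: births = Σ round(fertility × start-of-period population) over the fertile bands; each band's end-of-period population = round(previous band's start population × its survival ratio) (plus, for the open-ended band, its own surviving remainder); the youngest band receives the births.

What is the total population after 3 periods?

3596

(Bands numbered youngest = 1 to oldest = 4.)
After projecting period 1:
Births: 770 × 0.193 = 149  |  1420 × 0.461 = 655 → 804
Band 2: 1070 × 0.965 = 1033
Band 3: 770 × 0.958 = 738
Band 4: 1420 × 0.973 + 200 × 0.515 = 1382 + 103 = 1485
Population now: 0–14=804, 15–29=1033, 30–44=738, 45+=1485
After projecting period 2:
Births: 1033 × 0.193 = 199  |  738 × 0.461 = 340 → 539
Band 2: 804 × 0.965 = 776
Band 3: 1033 × 0.958 = 990
Band 4: 738 × 0.973 + 1485 × 0.515 = 718 + 765 = 1483
Population now: 0–14=539, 15–29=776, 30–44=990, 45+=1483
After projecting period 3:
Births: 776 × 0.193 = 150  |  990 × 0.461 = 456 → 606
Band 2: 539 × 0.965 = 520
Band 3: 776 × 0.958 = 743
Band 4: 990 × 0.973 + 1483 × 0.515 = 963 + 764 = 1727
Population now: 0–14=606, 15–29=520, 30–44=743, 45+=1727
Total after period 3: 606 + 520 + 743 + 1727 = 3596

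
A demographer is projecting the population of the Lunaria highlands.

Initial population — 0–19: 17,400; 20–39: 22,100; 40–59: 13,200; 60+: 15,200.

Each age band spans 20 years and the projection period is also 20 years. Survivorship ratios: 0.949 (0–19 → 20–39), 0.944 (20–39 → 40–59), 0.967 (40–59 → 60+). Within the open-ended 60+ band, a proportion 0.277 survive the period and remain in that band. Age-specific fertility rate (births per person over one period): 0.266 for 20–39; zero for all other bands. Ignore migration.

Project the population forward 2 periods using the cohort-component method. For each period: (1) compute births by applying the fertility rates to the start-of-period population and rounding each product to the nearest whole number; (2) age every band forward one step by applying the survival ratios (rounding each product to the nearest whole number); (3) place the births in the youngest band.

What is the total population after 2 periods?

50435

Period 1:
Births: 22100 × 0.266 = 5879
20–39: 17400 × 0.949 = 16513
40–59: 22100 × 0.944 = 20862
60+: 13200 × 0.967 + 15200 × 0.277 = 12764 + 4210 = 16974
→ [5879, 16513, 20862, 16974]
Period 2:
Births: 16513 × 0.266 = 4392
20–39: 5879 × 0.949 = 5579
40–59: 16513 × 0.944 = 15588
60+: 20862 × 0.967 + 16974 × 0.277 = 20174 + 4702 = 24876
→ [4392, 5579, 15588, 24876]
Total after period 2: 4392 + 5579 + 15588 + 24876 = 50435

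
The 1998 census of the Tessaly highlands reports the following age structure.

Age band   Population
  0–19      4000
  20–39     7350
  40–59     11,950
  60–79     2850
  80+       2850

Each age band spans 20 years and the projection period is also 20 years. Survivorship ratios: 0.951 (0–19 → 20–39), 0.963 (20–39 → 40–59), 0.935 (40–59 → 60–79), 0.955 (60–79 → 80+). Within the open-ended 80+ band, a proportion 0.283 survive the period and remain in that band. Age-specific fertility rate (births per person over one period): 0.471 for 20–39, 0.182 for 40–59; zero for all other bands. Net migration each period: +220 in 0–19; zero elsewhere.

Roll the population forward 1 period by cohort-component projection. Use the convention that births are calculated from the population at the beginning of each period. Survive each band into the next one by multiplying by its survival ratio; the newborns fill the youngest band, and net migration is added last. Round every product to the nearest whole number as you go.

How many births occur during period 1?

5637

[period 1]
Births: 7350 × 0.471 = 3462 ; 11950 × 0.182 = 2175 ⇒ total 5637
20–39: 4000 × 0.951 = 3804
40–59: 7350 × 0.963 = 7078
60–79: 11950 × 0.935 = 11173
80+: 2850 × 0.955 + 2850 × 0.283 = 2722 + 807 = 3529
Net migration: 0–19 + 220 → 5857
→ [5857, 3804, 7078, 11173, 3529]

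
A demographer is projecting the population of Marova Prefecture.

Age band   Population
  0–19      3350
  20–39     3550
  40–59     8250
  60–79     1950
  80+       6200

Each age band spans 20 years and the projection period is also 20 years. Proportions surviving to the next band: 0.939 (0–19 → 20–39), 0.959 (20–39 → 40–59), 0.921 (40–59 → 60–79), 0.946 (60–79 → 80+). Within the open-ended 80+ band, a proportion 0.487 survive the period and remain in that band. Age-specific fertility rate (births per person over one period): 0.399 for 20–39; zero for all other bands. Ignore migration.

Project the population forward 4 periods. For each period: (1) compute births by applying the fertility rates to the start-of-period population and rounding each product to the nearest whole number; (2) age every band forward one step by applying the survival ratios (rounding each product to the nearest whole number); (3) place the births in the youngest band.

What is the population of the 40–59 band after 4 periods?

Let group 1 be 0–19 through group 5 = 80+.
— Period 1 —
Births: 3550 * 0.399 = 1416
Group 2: 3350 * 0.939 = 3146
Group 3: 3550 * 0.959 = 3404
Group 4: 8250 * 0.921 = 7598
Group 5: 1950 * 0.946 + 6200 * 0.487 = 1845 + 3019 = 4864
Population now: 0–19=1416, 20–39=3146, 40–59=3404, 60–79=7598, 80+=4864
— Period 2 —
Births: 3146 * 0.399 = 1255
Group 2: 1416 * 0.939 = 1330
Group 3: 3146 * 0.959 = 3017
Group 4: 3404 * 0.921 = 3135
Group 5: 7598 * 0.946 + 4864 * 0.487 = 7188 + 2369 = 9557
Population now: 0–19=1255, 20–39=1330, 40–59=3017, 60–79=3135, 80+=9557
— Period 3 —
Births: 1330 * 0.399 = 531
Group 2: 1255 * 0.939 = 1178
Group 3: 1330 * 0.959 = 1275
Group 4: 3017 * 0.921 = 2779
Group 5: 3135 * 0.946 + 9557 * 0.487 = 2966 + 4654 = 7620
Population now: 0–19=531, 20–39=1178, 40–59=1275, 60–79=2779, 80+=7620
— Period 4 —
Births: 1178 * 0.399 = 470
Group 2: 531 * 0.939 = 499
Group 3: 1178 * 0.959 = 1130
Group 4: 1275 * 0.921 = 1174
Group 5: 2779 * 0.946 + 7620 * 0.487 = 2629 + 3711 = 6340
Population now: 0–19=470, 20–39=499, 40–59=1130, 60–79=1174, 80+=6340

1130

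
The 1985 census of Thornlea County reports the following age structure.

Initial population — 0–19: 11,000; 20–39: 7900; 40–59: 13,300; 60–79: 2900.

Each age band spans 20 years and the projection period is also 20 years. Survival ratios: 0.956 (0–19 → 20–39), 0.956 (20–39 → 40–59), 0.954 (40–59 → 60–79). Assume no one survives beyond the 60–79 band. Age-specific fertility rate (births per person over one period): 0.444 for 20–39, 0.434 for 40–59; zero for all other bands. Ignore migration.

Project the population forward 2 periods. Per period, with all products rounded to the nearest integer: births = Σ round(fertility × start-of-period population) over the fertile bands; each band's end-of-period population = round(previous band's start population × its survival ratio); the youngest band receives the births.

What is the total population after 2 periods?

34077

(Bands numbered youngest = 1 to oldest = 4.)
Period 1.
Births: 7900 × 0.444 = 3508, 13300 × 0.434 = 5772 ⇒ total 9280
Band 2: 11000 × 0.956 = 10516
Band 3: 7900 × 0.956 = 7552
Band 4: 13300 × 0.954 = 12688
Population now: 0–19=9280, 20–39=10516, 40–59=7552, 60–79=12688
Period 2.
Births: 10516 × 0.444 = 4669, 7552 × 0.434 = 3278 ⇒ total 7947
Band 2: 9280 × 0.956 = 8872
Band 3: 10516 × 0.956 = 10053
Band 4: 7552 × 0.954 = 7205
Population now: 0–19=7947, 20–39=8872, 40–59=10053, 60–79=7205
Total after period 2: 7947 + 8872 + 10053 + 7205 = 34077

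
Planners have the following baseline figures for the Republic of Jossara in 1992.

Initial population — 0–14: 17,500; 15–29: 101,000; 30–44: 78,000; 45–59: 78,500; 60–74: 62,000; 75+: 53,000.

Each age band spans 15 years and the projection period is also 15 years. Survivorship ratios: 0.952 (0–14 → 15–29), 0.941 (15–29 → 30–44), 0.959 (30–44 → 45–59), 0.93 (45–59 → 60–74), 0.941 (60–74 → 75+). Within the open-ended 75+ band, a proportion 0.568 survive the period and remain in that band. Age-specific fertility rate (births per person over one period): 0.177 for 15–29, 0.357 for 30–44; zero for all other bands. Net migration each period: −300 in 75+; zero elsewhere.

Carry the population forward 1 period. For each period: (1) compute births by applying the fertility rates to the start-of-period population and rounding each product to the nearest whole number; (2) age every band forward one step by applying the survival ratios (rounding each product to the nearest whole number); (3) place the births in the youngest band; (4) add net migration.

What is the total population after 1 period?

393377

[period 1]
Births: 101000 × 0.177 = 17877  |  78000 × 0.357 = 27846 → 45723
15–29: 17500 × 0.952 = 16660
30–44: 101000 × 0.941 = 95041
45–59: 78000 × 0.959 = 74802
60–74: 78500 × 0.93 = 73005
75+: 62000 × 0.941 + 53000 × 0.568 = 58342 + 30104 = 88446
Net migration: 75+ − 300 → 88146
Population now: 0–14=45723, 15–29=16660, 30–44=95041, 45–59=74802, 60–74=73005, 75+=88146
Total after period 1: 45723 + 16660 + 95041 + 74802 + 73005 + 88146 = 393377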